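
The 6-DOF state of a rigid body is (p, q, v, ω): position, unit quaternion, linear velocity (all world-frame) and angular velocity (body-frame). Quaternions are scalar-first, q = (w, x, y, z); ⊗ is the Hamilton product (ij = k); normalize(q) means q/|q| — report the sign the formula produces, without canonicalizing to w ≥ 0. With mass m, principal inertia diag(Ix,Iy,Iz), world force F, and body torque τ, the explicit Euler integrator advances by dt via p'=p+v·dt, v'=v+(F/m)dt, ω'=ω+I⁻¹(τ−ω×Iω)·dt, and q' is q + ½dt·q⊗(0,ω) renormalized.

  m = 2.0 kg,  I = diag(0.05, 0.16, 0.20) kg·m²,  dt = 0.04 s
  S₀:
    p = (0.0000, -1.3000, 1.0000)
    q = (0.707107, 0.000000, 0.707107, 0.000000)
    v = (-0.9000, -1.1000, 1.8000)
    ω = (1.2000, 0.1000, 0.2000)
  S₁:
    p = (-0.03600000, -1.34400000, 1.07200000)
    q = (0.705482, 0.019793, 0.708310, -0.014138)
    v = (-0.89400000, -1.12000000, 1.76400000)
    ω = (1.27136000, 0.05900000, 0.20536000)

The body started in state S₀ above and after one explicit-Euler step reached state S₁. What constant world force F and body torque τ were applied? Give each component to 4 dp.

Δω = ω₁−ω₀ = (0.07136000, -0.04100000, 0.00536000)
ω₀×(Iω₀) = (0.0008, -0.0360, 0.0132)
I·α + gyro = (0.0900, -0.2000, 0.0400)
velocity change Δv = (0.00600000, -0.02000000, -0.03600000)
F = m·Δv/dt = (0.3000, -1.0000, -1.8000)

F = (0.3000, -1.0000, -1.8000)
τ = (0.0900, -0.2000, 0.0400)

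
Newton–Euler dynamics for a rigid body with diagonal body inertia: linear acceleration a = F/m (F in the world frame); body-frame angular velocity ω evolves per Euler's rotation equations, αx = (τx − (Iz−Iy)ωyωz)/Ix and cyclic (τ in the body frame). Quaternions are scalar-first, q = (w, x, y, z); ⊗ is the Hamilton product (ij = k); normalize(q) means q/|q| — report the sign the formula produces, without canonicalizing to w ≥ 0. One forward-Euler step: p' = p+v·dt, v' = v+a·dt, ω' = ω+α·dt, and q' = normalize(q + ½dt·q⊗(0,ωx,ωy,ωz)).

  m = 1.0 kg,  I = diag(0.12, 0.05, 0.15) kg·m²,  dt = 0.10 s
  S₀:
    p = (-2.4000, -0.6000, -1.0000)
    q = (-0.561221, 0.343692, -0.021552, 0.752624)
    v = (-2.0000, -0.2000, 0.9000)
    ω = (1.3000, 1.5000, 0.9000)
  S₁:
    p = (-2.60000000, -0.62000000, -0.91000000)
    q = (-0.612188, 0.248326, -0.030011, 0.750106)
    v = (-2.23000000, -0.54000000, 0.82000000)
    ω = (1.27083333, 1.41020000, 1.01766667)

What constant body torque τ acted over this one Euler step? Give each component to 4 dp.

rate change Δω = (-0.02916667, -0.08980000, 0.11766667)
gyro term ω₀×Iω₀ = (0.1350, -0.0351, -0.1365)
applied torque τ = (0.1000, -0.0800, 0.0400)

τ = (0.1000, -0.0800, 0.0400)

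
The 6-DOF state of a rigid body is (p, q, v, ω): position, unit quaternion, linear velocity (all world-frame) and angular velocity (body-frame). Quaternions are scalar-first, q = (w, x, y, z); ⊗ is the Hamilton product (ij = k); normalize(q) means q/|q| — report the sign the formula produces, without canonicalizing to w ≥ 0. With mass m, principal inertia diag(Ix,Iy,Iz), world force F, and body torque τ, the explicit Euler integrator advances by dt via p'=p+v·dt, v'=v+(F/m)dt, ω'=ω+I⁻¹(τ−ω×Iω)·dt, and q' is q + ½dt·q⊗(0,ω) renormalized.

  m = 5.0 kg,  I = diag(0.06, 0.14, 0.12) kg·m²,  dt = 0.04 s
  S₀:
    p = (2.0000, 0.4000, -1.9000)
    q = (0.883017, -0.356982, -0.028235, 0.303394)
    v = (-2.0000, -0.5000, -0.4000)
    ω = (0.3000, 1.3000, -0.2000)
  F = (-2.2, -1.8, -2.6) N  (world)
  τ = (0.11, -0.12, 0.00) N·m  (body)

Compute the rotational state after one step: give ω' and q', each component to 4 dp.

(τ − ω×Iω)/I = (1.7467, -0.8829, -0.2600)
ω + α·dt = (0.3699, 1.2647, -0.2104)
q⊗(0,ω) = (0.2044789, -0.1238601, 1.1675439, -0.6322095)
updated quaternion q' = (0.8868, -0.3593, -0.0049, 0.2906)

ω' = (0.3699, 1.2647, -0.2104)
q' = (0.8868, -0.3593, -0.0049, 0.2906)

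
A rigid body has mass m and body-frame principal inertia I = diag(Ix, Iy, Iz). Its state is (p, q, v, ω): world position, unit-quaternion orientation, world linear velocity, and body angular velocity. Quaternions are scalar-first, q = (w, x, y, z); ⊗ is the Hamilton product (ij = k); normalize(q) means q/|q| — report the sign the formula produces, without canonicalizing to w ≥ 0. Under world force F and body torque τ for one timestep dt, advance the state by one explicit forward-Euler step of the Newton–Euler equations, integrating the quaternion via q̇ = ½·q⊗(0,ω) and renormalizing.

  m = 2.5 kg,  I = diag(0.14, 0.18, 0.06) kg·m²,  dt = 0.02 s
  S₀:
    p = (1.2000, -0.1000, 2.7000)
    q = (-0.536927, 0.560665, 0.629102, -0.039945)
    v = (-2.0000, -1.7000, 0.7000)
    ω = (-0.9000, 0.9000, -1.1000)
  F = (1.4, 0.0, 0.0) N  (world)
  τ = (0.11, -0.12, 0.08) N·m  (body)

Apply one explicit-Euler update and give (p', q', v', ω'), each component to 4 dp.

p' = (1.1600, -0.1340, 2.7140)
q' = (-0.5379, 0.5589, 0.6307, -0.0233)
v' = (-1.9888, -1.7000, 0.7000)
ω' = (-0.9013, 0.8779, -1.0625)

(τ − ω×Iω)/I = (-0.0629, -1.1067, 1.8733)
new body rate ω' = (-0.9013, 0.8779, -1.0625)
q⊗(0,ω) = (-0.1055328, -0.1728274, 0.1694477, 1.6614100)
q + ½dt·q⊗(0,ω), renormalized = (-0.5379, 0.5589, 0.6307, -0.0233)
a = F/m = (0.5600, 0.0000, 0.0000)
p' = p + v·dt = (1.1600, -0.1340, 2.7140)
v' = v + a·dt = (-1.9888, -1.7000, 0.7000)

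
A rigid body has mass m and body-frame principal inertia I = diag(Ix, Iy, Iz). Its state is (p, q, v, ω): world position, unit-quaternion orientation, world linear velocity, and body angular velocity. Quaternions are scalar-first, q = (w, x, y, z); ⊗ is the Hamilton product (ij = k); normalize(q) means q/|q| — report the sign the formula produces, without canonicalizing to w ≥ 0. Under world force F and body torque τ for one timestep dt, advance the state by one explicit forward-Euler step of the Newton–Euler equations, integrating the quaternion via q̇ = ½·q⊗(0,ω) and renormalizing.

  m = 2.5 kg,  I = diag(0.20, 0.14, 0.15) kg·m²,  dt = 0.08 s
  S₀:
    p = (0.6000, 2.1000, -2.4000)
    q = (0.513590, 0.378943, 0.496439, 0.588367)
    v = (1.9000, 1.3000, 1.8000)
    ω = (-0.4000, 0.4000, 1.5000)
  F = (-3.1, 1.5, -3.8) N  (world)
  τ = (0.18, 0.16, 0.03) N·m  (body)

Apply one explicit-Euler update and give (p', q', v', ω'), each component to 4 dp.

p' = p + v·dt = (0.7520, 2.2040, -2.2560)
v' = v + a·dt = (1.8008, 1.3480, 1.6784)
ω×(Iω) gyroscopic = (0.0060, -0.0300, 0.0096)
angular accel α = (0.8700, 1.3571, 0.1360)
new body rate ω' = (-0.3304, 0.5086, 1.5109)
Hamilton product q⊗(0,ω) = (-0.9295489, 0.3038757, -0.5983253, 1.1205378)
updated quaternion q' = (0.4754, 0.3903, 0.4715, 0.6319)

p' = (0.7520, 2.2040, -2.2560)
q' = (0.4754, 0.3903, 0.4715, 0.6319)
v' = (1.8008, 1.3480, 1.6784)
ω' = (-0.3304, 0.5086, 1.5109)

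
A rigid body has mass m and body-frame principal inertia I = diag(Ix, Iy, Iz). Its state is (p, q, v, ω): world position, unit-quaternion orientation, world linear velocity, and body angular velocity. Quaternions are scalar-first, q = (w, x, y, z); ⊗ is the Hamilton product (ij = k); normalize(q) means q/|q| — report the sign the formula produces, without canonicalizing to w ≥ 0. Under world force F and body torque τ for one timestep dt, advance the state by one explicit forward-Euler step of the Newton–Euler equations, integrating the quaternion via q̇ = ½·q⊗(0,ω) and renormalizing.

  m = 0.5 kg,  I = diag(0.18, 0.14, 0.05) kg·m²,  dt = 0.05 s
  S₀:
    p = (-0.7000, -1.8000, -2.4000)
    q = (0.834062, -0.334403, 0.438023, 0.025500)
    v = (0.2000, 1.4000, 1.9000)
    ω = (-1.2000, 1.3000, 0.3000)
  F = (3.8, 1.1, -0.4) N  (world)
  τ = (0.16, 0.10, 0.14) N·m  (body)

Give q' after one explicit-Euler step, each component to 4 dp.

q' = (0.8088, -0.3566, 0.4664, 0.0340)

Hamilton product q⊗(0,ω) = (-0.9783635, -0.9026175, 1.1540015, 0.3411223)
updated quaternion q' = (0.8088, -0.3566, 0.4664, 0.0340)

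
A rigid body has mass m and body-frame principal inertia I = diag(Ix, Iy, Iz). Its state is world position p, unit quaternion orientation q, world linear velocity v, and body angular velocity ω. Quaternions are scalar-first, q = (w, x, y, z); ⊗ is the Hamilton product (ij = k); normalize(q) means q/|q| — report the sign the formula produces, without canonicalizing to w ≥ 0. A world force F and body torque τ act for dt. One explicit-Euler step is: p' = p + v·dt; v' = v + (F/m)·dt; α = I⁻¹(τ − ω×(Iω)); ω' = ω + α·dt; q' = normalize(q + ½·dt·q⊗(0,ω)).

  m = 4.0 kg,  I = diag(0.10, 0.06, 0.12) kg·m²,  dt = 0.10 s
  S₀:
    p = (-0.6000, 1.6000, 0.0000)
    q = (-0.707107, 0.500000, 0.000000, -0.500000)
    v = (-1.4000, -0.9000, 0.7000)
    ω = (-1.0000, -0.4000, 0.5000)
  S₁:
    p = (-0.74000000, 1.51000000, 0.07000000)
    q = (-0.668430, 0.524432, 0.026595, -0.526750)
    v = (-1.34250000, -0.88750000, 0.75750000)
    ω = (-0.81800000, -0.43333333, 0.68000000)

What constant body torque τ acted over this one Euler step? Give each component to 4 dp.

rate change Δω = (0.18200000, -0.03333333, 0.18000000)
I·α + gyro = (0.1700, -0.0100, 0.2000)

τ = (0.1700, -0.0100, 0.2000)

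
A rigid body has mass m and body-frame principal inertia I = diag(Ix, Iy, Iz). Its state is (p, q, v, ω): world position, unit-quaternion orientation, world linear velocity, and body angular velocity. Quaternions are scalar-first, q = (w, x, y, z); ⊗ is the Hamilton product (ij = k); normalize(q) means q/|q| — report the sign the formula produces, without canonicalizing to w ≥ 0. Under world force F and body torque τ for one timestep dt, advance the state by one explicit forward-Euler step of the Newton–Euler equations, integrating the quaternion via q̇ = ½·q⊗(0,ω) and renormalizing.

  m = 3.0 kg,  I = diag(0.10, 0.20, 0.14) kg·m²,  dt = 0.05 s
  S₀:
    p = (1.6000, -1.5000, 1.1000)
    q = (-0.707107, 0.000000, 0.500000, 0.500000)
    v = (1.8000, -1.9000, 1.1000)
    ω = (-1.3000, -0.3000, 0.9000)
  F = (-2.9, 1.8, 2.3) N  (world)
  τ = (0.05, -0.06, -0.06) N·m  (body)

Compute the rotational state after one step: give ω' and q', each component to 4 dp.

ω' = (-1.2831, -0.3267, 0.8646)
q' = (-0.7140, 0.0380, 0.4887, 0.4999)

ω×(Iω) gyroscopic = (0.0162, 0.0468, 0.0390)
α = I⁻¹(τ − ω×Iω) = (0.3380, -0.5340, -0.7071)
ω' = ω + α·dt = (-1.2831, -0.3267, 0.8646)
2q̇ = q⊗(0,ω) = (-0.3000000, 1.5192391, -0.4378679, 0.0136037)
q' = normalize(q + ½dt·q⊗(0,ω)) = (-0.7140, 0.0380, 0.4887, 0.4999)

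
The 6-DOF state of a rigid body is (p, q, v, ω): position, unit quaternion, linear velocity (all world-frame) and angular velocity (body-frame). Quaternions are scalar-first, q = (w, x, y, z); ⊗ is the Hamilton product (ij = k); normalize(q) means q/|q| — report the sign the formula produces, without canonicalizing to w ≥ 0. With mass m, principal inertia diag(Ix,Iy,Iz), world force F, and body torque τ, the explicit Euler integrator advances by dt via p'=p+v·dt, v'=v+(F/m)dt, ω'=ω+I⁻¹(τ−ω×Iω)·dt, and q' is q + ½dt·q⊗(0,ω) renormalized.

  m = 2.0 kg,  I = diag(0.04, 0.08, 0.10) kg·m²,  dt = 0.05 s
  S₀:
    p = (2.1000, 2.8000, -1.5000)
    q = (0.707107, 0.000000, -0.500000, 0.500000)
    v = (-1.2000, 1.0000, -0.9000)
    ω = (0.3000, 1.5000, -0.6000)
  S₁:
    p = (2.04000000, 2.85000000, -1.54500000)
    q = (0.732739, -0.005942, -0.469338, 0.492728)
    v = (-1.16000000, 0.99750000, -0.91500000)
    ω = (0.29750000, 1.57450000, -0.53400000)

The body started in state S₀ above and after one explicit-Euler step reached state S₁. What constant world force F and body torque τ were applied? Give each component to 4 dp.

ω₁ − ω₀ = (-0.00250000, 0.07450000, 0.06600000)
gyro term ω₀×Iω₀ = (-0.0180, 0.0108, 0.0180)
I·α + gyro = (-0.0200, 0.1300, 0.1500)
velocity change Δv = (0.04000000, -0.00250000, -0.01500000)
applied force F = (1.6000, -0.1000, -0.6000)

F = (1.6000, -0.1000, -0.6000)
τ = (-0.0200, 0.1300, 0.1500)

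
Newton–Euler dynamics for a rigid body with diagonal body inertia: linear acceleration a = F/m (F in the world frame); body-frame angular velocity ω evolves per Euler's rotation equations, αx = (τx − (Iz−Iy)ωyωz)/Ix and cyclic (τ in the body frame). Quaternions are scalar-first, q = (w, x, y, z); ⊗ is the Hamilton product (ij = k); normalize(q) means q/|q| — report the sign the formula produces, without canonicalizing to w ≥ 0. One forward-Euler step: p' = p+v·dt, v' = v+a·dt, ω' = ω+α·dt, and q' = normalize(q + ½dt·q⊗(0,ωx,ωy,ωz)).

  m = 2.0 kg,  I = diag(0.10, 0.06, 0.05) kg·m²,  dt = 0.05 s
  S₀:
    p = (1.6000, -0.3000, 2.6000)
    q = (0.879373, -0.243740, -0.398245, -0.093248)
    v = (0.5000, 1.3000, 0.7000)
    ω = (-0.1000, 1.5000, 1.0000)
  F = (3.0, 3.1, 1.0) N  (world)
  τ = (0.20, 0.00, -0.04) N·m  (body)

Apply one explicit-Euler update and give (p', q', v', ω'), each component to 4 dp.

p' = (1.6250, -0.2350, 2.6350)
q' = (0.8951, -0.2521, -0.3586, -0.0813)
v' = (0.5750, 1.3775, 0.7250)
ω' = (0.0075, 1.5042, 0.9540)

α = I⁻¹(τ − ω×Iω) = (2.1500, 0.0833, -0.9200)
new body rate ω' = (0.0075, 1.5042, 0.9540)
2q̇ = q⊗(0,ω) = (0.6662415, -0.3463103, 1.5721243, 0.4739385)
q' = normalize(q + ½dt·q⊗(0,ω)) = (0.8951, -0.2521, -0.3586, -0.0813)
linear accel F/m = (1.5000, 1.5500, 0.5000)
p' = p + v·dt = (1.6250, -0.2350, 2.6350)
v' = v + a·dt = (0.5750, 1.3775, 0.7250)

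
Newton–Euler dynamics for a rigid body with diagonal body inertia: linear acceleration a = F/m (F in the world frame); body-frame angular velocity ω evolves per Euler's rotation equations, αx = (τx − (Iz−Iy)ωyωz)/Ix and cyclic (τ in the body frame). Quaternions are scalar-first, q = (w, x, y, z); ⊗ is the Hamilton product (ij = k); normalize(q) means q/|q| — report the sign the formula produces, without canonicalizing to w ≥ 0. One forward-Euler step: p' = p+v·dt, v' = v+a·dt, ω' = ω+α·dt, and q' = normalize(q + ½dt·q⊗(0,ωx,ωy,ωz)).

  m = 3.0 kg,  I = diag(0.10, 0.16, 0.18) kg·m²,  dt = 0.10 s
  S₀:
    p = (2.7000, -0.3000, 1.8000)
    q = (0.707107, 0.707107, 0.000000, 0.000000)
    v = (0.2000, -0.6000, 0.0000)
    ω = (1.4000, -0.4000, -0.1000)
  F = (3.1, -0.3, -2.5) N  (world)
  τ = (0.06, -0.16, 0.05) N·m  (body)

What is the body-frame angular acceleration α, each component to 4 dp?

ω×(Iω) gyroscopic = (0.0008, 0.0112, -0.0336)
α = I⁻¹(τ − ω×Iω) = (0.5920, -1.0700, 0.4644)

α = (0.5920, -1.0700, 0.4644)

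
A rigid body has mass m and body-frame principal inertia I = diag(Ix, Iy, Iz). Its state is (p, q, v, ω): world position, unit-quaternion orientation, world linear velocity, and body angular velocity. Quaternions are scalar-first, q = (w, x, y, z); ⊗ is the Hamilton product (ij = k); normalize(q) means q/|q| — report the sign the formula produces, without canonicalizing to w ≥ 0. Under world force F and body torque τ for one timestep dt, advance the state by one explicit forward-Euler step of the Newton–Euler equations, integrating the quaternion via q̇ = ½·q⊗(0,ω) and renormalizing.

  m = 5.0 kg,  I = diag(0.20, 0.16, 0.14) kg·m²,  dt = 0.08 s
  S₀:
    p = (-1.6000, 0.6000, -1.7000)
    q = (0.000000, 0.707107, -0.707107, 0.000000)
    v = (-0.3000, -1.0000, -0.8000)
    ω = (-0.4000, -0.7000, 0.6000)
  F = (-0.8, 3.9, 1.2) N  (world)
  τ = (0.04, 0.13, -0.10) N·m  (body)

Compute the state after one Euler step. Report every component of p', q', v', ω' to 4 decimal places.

a = F/m = (-0.1600, 0.7800, 0.2400)
p' = p + v·dt = (-1.6240, 0.5200, -1.7640)
new velocity v' = (-0.3128, -0.9376, -0.7808)
gyro term ω×Iω = (0.0084, -0.0144, -0.0112)
α = I⁻¹(τ − ω×Iω) = (0.1580, 0.9025, -0.6343)
ω + α·dt = (-0.3874, -0.6278, 0.5493)
Hamilton product q⊗(0,ω) = (-0.2121321, -0.4242642, -0.4242642, -0.7778177)
updated quaternion q' = (-0.0085, 0.6896, -0.7235, -0.0311)

p' = (-1.6240, 0.5200, -1.7640)
q' = (-0.0085, 0.6896, -0.7235, -0.0311)
v' = (-0.3128, -0.9376, -0.7808)
ω' = (-0.3874, -0.6278, 0.5493)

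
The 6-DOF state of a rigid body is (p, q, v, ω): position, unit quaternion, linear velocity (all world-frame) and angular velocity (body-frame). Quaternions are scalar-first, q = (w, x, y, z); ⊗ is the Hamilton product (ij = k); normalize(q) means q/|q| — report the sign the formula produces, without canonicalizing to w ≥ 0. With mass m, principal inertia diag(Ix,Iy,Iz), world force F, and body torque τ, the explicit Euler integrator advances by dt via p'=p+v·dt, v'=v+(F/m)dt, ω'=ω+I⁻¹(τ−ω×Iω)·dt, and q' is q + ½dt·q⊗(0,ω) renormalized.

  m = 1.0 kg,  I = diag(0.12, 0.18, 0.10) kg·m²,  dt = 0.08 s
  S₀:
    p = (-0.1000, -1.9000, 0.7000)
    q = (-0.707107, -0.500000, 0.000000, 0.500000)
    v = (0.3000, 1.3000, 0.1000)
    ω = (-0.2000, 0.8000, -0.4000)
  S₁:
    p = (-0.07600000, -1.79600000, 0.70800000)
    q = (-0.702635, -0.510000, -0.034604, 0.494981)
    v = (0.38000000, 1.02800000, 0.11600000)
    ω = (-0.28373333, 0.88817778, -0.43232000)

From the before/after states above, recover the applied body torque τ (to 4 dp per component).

τ = (-0.1000, 0.2000, -0.0500)

ω₁ − ω₀ = (-0.08373333, 0.08817778, -0.03232000)
ω₀×(Iω₀) = (0.0256, 0.0016, -0.0096)
applied torque τ = (-0.1000, 0.2000, -0.0500)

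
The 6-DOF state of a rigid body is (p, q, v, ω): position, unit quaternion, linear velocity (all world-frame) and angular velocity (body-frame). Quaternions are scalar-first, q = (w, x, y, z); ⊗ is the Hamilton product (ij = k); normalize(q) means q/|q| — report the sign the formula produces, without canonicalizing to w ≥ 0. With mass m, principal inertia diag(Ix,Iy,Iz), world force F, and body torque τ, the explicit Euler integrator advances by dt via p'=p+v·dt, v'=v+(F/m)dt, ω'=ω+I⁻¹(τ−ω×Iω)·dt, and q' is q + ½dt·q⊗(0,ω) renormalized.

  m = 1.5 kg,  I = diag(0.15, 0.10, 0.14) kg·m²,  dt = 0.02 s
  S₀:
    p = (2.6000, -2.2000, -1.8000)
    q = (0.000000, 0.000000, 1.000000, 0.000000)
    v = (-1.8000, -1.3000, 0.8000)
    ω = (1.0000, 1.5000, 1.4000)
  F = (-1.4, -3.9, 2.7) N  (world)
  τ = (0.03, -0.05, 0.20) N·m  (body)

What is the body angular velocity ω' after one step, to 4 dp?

gyro term ω×Iω = (0.0840, 0.0140, -0.0750)
(τ − ω×Iω)/I = (-0.3600, -0.6400, 1.9643)
new body rate ω' = (0.9928, 1.4872, 1.4393)

ω' = (0.9928, 1.4872, 1.4393)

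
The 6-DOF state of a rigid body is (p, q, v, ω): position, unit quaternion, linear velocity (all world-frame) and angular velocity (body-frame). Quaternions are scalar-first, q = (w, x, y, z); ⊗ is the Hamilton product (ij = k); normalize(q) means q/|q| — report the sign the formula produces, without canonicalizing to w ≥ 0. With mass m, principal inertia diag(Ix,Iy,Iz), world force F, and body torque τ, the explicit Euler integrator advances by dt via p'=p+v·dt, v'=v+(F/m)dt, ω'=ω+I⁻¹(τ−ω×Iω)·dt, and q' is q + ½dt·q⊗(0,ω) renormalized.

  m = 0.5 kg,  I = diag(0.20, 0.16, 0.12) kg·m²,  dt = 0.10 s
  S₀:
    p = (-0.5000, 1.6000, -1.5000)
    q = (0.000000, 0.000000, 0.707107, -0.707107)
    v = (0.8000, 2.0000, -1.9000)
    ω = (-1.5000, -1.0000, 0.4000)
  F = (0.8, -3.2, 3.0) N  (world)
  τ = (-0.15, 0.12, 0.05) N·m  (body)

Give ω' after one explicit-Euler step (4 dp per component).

ω' = (-1.5830, -0.8950, 0.4917)

(τ − ω×Iω)/I = (-0.8300, 1.0500, 0.9167)
new body rate ω' = (-1.5830, -0.8950, 0.4917)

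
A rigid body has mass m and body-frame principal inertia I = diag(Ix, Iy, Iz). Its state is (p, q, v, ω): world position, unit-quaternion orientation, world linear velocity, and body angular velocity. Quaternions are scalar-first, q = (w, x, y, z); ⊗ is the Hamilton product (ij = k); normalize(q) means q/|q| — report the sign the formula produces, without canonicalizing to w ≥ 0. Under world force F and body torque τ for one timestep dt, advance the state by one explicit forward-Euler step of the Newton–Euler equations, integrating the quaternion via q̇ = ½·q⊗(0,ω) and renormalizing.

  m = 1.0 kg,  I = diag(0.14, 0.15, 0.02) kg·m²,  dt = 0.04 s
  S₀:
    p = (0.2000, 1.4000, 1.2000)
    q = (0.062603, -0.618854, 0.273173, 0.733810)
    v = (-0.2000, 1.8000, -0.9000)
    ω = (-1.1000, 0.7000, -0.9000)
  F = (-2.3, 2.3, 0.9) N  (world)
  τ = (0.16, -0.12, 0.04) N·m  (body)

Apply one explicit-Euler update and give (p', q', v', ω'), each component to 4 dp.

new position p' = (0.1920, 1.4720, 1.1640)
new velocity v' = (-0.2920, 1.8920, -0.8640)
ω×(Iω) gyroscopic = (0.0819, 0.1188, -0.0077)
α = I⁻¹(τ − ω×Iω) = (0.5579, -1.5920, 2.3850)
new body rate ω' = (-1.0777, 0.6363, -0.8046)
Hamilton product q⊗(0,ω) = (-0.2115315, -0.8283860, -1.3203375, -0.1890502)
q + ½dt·q⊗(0,ω), renormalized = (0.0583, -0.6351, 0.2466, 0.7297)

p' = (0.1920, 1.4720, 1.1640)
q' = (0.0583, -0.6351, 0.2466, 0.7297)
v' = (-0.2920, 1.8920, -0.8640)
ω' = (-1.0777, 0.6363, -0.8046)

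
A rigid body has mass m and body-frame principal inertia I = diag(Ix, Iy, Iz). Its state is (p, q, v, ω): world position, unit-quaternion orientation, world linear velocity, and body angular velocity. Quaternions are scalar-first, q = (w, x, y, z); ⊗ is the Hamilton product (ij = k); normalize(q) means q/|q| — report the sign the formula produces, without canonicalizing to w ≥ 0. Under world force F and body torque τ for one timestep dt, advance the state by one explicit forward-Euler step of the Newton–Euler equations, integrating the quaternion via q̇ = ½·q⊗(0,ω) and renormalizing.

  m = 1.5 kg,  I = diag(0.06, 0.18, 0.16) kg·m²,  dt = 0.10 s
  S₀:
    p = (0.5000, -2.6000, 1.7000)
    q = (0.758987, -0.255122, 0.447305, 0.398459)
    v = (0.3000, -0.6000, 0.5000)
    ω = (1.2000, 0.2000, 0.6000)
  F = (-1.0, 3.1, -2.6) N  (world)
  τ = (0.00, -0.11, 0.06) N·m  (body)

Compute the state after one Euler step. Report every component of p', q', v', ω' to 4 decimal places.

precession coupling ω×(Iω) = (-0.0024, -0.0720, 0.0288)
angular accel α = (0.0400, -0.2111, 0.1950)
new body rate ω' = (1.2040, 0.1789, 0.6195)
Hamilton product q⊗(0,ω) = (-0.0223900, 1.0994756, 0.7830214, -0.1323982)
updated quaternion q' = (0.7561, -0.1997, 0.4853, 0.3909)
linear accel F/m = (-0.6667, 2.0667, -1.7333)
p + v·dt = (0.5300, -2.6600, 1.7500)
new velocity v' = (0.2333, -0.3933, 0.3267)

p' = (0.5300, -2.6600, 1.7500)
q' = (0.7561, -0.1997, 0.4853, 0.3909)
v' = (0.2333, -0.3933, 0.3267)
ω' = (1.2040, 0.1789, 0.6195)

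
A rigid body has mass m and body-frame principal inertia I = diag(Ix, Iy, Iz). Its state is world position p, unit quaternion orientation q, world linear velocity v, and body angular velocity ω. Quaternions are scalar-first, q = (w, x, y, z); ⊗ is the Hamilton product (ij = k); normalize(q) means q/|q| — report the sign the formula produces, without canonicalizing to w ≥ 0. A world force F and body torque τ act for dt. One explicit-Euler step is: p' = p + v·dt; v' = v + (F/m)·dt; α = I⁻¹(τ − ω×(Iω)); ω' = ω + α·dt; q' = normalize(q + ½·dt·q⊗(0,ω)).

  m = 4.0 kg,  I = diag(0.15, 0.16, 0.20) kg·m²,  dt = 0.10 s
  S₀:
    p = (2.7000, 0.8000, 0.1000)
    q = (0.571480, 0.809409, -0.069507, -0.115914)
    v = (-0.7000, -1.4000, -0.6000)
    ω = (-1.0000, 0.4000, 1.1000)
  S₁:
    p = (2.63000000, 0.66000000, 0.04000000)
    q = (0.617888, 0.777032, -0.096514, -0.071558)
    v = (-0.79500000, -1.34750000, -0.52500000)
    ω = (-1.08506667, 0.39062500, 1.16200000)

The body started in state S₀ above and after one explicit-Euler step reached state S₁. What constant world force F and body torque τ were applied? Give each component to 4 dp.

F = (-3.8000, 2.1000, 3.0000)
τ = (-0.1100, 0.0400, 0.1200)

ω₁ − ω₀ = (-0.08506667, -0.00937500, 0.06200000)
applied torque τ = (-0.1100, 0.0400, 0.1200)
Δv = v₁−v₀ = (-0.09500000, 0.05250000, 0.07500000)
applied force F = (-3.8000, 2.1000, 3.0000)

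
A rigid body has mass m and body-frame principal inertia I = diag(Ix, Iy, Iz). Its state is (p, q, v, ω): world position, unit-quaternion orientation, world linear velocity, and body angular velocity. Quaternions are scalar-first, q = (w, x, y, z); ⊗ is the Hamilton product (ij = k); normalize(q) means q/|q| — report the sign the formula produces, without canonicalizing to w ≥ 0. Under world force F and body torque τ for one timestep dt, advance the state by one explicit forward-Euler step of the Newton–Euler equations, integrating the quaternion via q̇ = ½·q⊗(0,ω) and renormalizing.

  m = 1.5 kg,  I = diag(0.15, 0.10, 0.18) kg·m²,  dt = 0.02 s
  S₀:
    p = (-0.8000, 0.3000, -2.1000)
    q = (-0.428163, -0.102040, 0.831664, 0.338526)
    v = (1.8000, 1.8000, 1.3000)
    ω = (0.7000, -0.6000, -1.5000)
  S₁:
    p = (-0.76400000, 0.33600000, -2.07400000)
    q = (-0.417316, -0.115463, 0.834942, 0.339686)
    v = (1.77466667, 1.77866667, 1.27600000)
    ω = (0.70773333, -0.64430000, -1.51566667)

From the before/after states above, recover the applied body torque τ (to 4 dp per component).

rate change Δω = (0.00773333, -0.04430000, -0.01566667)
applied torque τ = (0.1300, -0.1900, -0.1200)

τ = (0.1300, -0.1900, -0.1200)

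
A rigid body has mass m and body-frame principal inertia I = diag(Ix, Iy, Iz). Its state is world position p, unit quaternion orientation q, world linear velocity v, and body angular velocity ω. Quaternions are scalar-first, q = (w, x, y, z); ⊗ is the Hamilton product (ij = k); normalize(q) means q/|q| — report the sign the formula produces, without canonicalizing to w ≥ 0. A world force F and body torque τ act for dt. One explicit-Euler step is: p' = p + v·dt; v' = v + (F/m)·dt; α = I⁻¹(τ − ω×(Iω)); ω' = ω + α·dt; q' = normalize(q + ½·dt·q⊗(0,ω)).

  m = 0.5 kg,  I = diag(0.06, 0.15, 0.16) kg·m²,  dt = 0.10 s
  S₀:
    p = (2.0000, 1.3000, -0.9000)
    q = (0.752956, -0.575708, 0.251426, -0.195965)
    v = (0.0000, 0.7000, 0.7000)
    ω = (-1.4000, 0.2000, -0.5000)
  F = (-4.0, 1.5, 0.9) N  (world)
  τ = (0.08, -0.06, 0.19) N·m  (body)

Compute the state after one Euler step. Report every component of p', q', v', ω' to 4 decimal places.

p' = (2.0000, 1.3700, -0.8300)
q' = (0.7033, -0.6310, 0.2576, -0.2024)
v' = (-0.8000, 1.0000, 0.8800)
ω' = (-1.2650, 0.2067, -0.3655)

a = F/m = (-8.0000, 3.0000, 1.8000)
p' = p + v·dt = (2.0000, 1.3700, -0.8300)
v' = v + a·dt = (-0.8000, 1.0000, 0.8800)
gyro term ω×Iω = (-0.0010, -0.0700, -0.0252)
(τ − ω×Iω)/I = (1.3500, 0.0667, 1.3450)
new body rate ω' = (-1.2650, 0.2067, -0.3655)
Hamilton product q⊗(0,ω) = (-0.9542589, -1.1406584, 0.1370882, -0.1396232)
q' = normalize(q + ½dt·q⊗(0,ω)) = (0.7033, -0.6310, 0.2576, -0.2024)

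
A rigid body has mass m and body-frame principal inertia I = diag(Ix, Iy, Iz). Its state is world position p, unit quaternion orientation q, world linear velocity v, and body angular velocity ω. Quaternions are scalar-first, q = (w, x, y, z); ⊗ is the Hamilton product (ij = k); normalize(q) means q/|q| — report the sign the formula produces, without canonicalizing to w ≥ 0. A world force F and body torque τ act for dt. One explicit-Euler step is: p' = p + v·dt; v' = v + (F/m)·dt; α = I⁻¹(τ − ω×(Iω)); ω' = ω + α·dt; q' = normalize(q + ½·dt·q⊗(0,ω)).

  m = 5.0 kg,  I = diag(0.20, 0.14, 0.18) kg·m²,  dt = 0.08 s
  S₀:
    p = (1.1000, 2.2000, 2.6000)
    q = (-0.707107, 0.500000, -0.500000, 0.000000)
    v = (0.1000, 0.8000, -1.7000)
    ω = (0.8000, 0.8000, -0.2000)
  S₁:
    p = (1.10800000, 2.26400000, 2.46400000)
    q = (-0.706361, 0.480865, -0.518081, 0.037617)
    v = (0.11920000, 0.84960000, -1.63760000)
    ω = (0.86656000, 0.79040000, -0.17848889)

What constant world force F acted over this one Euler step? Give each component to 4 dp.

velocity change Δv = (0.01920000, 0.04960000, 0.06240000)
m·(v₁−v₀)/dt = (1.2000, 3.1000, 3.9000)

F = (1.2000, 3.1000, 3.9000)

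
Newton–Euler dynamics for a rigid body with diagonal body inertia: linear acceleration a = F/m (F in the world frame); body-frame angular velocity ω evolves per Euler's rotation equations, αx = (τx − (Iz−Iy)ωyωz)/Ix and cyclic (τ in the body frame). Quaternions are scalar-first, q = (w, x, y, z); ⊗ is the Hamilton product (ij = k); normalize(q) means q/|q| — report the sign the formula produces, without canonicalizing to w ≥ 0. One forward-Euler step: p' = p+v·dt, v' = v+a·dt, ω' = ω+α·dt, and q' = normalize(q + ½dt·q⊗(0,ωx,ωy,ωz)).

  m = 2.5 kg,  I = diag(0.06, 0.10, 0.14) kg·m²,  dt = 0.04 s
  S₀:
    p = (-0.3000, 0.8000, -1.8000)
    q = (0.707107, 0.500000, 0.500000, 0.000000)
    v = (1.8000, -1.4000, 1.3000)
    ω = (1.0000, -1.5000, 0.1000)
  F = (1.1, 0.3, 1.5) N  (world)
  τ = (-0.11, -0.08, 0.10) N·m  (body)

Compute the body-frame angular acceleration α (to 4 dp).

α = (-1.7333, -0.7200, 1.1429)

gyro term ω×Iω = (-0.0060, -0.0080, -0.0600)
(τ − ω×Iω)/I = (-1.7333, -0.7200, 1.1429)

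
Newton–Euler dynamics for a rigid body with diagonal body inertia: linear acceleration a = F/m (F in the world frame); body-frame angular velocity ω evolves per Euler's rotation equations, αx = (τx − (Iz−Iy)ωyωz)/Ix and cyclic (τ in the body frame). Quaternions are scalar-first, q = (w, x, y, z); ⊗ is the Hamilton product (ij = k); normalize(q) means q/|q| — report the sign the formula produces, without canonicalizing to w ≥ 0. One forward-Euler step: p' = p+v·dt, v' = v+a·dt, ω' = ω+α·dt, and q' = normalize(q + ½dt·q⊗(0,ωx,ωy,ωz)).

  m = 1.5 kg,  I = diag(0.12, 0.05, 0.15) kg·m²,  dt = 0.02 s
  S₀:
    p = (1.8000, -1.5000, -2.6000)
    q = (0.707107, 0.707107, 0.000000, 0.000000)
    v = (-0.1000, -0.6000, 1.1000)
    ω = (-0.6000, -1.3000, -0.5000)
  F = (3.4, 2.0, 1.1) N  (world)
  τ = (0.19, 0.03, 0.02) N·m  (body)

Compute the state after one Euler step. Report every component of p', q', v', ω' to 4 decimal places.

p' = (1.7980, -1.5120, -2.5780)
q' = (0.7113, 0.7028, -0.0057, -0.0127)
v' = (-0.0547, -0.5733, 1.1147)
ω' = (-0.5792, -1.2844, -0.4901)

a = F/m = (2.2667, 1.3333, 0.7333)
p' = p + v·dt = (1.7980, -1.5120, -2.5780)
v + (F/m)dt = (-0.0547, -0.5733, 1.1147)
gyro term ω×Iω = (0.0650, -0.0090, -0.0546)
α = I⁻¹(τ − ω×Iω) = (1.0417, 0.7800, 0.4973)
new body rate ω' = (-0.5792, -1.2844, -0.4901)
q⊗(0,ω) = (0.4242642, -0.4242642, -0.5656856, -1.2727926)
updated quaternion q' = (0.7113, 0.7028, -0.0057, -0.0127)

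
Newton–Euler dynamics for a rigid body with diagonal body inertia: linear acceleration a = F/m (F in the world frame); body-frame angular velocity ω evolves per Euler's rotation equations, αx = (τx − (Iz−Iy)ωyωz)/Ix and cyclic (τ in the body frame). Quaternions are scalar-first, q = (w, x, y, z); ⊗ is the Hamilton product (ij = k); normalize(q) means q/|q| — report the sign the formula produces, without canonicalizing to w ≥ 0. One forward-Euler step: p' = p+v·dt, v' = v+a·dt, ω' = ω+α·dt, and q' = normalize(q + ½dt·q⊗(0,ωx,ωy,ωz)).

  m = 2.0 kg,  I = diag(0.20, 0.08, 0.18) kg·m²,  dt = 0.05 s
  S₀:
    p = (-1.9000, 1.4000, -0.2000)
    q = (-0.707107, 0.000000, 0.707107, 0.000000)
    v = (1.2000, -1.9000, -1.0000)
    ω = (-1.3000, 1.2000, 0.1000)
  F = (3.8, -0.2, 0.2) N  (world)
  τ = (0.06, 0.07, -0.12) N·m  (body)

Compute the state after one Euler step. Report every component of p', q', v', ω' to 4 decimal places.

p' = (-1.8400, 1.3050, -0.2500)
q' = (-0.7276, 0.0247, 0.6852, 0.0212)
v' = (1.2950, -1.9050, -0.9950)
ω' = (-1.2880, 1.2454, 0.0147)

p + v·dt = (-1.8400, 1.3050, -0.2500)
v + (F/m)dt = (1.2950, -1.9050, -0.9950)
ω×(Iω) gyroscopic = (0.0120, -0.0026, 0.1872)
α = I⁻¹(τ − ω×Iω) = (0.2400, 0.9075, -1.7067)
ω + α·dt = (-1.2880, 1.2454, 0.0147)
q⊗(0,ω) = (-0.8485284, 0.9899498, -0.8485284, 0.8485284)
q + ½dt·q⊗(0,ω), renormalized = (-0.7276, 0.0247, 0.6852, 0.0212)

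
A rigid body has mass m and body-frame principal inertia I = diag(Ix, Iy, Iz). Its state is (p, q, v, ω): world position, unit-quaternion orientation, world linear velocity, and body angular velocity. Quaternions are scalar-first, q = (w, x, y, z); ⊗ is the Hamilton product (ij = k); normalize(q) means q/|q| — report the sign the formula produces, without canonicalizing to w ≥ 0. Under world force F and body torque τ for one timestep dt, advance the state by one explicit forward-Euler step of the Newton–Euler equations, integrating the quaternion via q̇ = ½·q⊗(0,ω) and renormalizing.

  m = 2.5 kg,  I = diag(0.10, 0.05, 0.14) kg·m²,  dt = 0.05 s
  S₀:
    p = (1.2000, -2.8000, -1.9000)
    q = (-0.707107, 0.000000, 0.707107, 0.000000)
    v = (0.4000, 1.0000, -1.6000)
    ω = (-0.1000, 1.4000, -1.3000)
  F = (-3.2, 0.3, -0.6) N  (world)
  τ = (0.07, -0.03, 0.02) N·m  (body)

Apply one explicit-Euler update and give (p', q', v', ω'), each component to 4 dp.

p' = p + v·dt = (1.2200, -2.7500, -1.9800)
new velocity v' = (0.3360, 1.0060, -1.6120)
α = I⁻¹(τ − ω×Iω) = (2.3380, -0.4960, 0.0929)
ω + α·dt = (0.0169, 1.3752, -1.2954)
q⊗(0,ω) = (-0.9899498, -0.8485284, -0.9899498, 0.9899498)
updated quaternion q' = (-0.7310, -0.0212, 0.6816, 0.0247)

p' = (1.2200, -2.7500, -1.9800)
q' = (-0.7310, -0.0212, 0.6816, 0.0247)
v' = (0.3360, 1.0060, -1.6120)
ω' = (0.0169, 1.3752, -1.2954)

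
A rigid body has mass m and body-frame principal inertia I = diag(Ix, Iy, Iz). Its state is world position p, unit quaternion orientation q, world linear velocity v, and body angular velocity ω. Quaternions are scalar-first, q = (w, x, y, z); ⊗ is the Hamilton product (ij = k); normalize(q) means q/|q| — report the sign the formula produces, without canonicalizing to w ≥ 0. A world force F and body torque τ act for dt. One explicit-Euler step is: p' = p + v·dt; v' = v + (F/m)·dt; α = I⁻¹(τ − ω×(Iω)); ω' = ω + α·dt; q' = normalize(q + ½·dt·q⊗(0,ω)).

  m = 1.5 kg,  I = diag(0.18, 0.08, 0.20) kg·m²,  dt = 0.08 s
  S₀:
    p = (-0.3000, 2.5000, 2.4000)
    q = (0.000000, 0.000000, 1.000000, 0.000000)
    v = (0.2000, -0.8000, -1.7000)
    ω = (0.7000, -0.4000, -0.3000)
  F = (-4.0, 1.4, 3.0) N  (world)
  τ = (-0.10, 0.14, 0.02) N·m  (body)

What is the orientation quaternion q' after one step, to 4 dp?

q' = (0.0160, -0.0120, 0.9994, -0.0280)

q⊗(0,ω) = (0.4000000, -0.3000000, 0.0000000, -0.7000000)
q + ½dt·q⊗(0,ω), renormalized = (0.0160, -0.0120, 0.9994, -0.0280)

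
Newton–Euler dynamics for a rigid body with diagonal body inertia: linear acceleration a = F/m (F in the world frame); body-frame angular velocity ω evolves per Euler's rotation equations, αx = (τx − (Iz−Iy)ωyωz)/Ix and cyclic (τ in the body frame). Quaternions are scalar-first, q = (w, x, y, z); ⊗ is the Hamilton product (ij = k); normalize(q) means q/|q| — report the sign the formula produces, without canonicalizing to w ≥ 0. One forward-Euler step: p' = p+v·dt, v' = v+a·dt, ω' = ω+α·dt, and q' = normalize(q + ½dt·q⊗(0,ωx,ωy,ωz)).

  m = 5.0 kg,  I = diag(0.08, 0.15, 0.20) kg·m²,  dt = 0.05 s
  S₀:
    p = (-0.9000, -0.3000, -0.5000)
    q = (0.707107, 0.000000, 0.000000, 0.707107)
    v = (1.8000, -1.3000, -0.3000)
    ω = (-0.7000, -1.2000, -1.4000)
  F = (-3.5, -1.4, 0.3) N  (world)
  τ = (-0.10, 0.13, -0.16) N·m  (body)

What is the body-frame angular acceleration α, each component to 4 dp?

precession coupling ω×(Iω) = (0.0840, -0.1176, 0.0588)
angular accel α = (-2.3000, 1.6507, -1.0940)

α = (-2.3000, 1.6507, -1.0940)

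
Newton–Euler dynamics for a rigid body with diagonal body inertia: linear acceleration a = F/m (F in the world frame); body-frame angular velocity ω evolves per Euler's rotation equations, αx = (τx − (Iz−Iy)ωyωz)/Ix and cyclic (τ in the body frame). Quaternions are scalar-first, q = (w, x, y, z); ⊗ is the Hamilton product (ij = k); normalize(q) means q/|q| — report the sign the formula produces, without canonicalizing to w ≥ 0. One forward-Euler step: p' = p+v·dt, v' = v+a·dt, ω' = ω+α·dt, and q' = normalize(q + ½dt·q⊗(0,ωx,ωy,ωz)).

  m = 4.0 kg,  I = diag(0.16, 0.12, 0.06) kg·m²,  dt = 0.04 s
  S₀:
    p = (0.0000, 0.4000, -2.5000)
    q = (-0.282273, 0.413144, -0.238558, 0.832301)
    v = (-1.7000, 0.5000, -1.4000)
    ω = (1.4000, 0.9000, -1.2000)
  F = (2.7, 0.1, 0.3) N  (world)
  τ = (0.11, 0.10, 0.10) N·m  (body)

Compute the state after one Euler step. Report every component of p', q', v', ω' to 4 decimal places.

p' = (-0.0680, 0.4200, -2.5560)
q' = (-0.2693, 0.3957, -0.2102, 0.8525)
v' = (-1.6730, 0.5010, -1.3970)
ω' = (1.4113, 0.9893, -1.0997)

precession coupling ω×(Iω) = (0.0648, -0.1680, -0.0504)
angular accel α = (0.2825, 2.2333, 2.5067)
new body rate ω' = (1.4113, 0.9893, -1.0997)
2q̇ = q⊗(0,ω) = (0.6350618, -0.8579835, 1.4069485, 1.0445384)
q' = normalize(q + ½dt·q⊗(0,ω)) = (-0.2693, 0.3957, -0.2102, 0.8525)
new position p' = (-0.0680, 0.4200, -2.5560)
v + (F/m)dt = (-1.6730, 0.5010, -1.3970)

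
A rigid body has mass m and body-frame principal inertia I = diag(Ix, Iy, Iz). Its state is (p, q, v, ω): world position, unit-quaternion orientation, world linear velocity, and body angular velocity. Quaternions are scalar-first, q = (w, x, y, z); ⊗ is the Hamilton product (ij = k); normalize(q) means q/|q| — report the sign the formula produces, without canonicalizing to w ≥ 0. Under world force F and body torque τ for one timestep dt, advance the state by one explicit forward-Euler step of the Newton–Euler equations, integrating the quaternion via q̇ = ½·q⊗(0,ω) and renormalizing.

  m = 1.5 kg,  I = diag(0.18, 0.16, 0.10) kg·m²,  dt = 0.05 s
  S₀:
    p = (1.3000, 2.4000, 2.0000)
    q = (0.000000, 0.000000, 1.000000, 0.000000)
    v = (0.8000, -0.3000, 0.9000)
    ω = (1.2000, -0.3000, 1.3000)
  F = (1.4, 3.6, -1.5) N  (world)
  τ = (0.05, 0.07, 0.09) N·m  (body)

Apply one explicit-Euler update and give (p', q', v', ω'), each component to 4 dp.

linear accel F/m = (0.9333, 2.4000, -1.0000)
p' = p + v·dt = (1.3400, 2.3850, 2.0450)
new velocity v' = (0.8467, -0.1800, 0.8500)
precession coupling ω×(Iω) = (0.0234, 0.1248, 0.0072)
(τ − ω×Iω)/I = (0.1478, -0.3425, 0.8280)
ω + α·dt = (1.2074, -0.3171, 1.3414)
q⊗(0,ω) = (0.3000000, 1.3000000, 0.0000000, -1.2000000)
updated quaternion q' = (0.0075, 0.0325, 0.9990, -0.0300)

p' = (1.3400, 2.3850, 2.0450)
q' = (0.0075, 0.0325, 0.9990, -0.0300)
v' = (0.8467, -0.1800, 0.8500)
ω' = (1.2074, -0.3171, 1.3414)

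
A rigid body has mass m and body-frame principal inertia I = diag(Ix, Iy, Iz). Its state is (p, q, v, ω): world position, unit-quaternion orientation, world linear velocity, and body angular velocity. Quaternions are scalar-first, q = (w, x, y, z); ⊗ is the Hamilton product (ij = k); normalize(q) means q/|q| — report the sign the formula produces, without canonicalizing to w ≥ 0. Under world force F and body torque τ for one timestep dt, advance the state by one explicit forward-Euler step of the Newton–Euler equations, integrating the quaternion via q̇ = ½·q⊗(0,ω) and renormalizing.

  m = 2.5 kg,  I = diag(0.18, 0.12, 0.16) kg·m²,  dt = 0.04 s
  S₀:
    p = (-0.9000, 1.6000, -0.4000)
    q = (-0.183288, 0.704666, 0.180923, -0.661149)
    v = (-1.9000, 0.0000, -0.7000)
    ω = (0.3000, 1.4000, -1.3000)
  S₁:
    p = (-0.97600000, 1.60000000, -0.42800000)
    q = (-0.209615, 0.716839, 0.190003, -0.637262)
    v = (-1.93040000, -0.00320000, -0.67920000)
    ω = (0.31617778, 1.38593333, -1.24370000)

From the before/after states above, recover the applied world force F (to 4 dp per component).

F = (-1.9000, -0.2000, 1.3000)

velocity change Δv = (-0.03040000, -0.00320000, 0.02080000)
F = m·Δv/dt = (-1.9000, -0.2000, 1.3000)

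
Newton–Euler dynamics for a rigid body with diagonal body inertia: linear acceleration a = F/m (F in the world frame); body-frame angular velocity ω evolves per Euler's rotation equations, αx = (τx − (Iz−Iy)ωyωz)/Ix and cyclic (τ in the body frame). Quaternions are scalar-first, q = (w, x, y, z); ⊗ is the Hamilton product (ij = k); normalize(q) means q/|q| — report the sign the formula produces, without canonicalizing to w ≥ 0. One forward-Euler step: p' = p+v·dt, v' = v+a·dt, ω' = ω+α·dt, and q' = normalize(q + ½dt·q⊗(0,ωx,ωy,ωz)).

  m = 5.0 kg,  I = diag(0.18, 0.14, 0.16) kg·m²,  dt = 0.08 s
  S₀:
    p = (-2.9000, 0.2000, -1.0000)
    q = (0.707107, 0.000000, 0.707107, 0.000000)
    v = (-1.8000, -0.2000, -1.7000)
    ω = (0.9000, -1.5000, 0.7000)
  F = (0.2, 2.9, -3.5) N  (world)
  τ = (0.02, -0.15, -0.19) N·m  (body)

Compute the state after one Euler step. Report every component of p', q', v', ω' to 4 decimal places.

p' = (-3.0440, 0.1840, -1.1360)
q' = (0.7474, 0.0451, 0.6628, -0.0056)
v' = (-1.7968, -0.1536, -1.7560)
ω' = (0.9182, -1.5929, 0.5780)

a = (0.0400, 0.5800, -0.7000)
p' = p + v·dt = (-3.0440, 0.1840, -1.1360)
v + (F/m)dt = (-1.7968, -0.1536, -1.7560)
ω×(Iω) gyroscopic = (-0.0210, 0.0126, 0.0540)
(τ − ω×Iω)/I = (0.2278, -1.1614, -1.5250)
new body rate ω' = (0.9182, -1.5929, 0.5780)
q⊗(0,ω) = (1.0606605, 1.1313712, -1.0606605, -0.1414214)
q' = normalize(q + ½dt·q⊗(0,ω)) = (0.7474, 0.0451, 0.6628, -0.0056)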